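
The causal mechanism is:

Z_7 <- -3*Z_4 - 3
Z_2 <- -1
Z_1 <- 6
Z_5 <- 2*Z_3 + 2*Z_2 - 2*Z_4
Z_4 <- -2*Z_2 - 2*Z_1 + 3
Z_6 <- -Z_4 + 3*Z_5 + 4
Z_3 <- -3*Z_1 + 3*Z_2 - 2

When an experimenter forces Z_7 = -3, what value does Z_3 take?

-23

Intervening sets Z_7 = -3 and removes its equation (Z_7 <- -3*Z_4 - 3).
Z_3 is not downstream of the intervention, so its value is determined by the original equations.
Z_3 = -3*Z_1 + 3*Z_2 - 2  [with Z_1=6, Z_2=-1]  = -23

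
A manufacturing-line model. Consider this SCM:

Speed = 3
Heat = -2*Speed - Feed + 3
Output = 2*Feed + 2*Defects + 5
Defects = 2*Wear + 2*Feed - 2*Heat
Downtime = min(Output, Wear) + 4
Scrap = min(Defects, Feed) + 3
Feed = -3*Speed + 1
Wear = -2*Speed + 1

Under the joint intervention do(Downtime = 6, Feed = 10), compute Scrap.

13

The joint intervention fixes Downtime = 6, Feed = 10, removing each variable's own equation.
Heat = -2*Speed - Feed + 3  [with Speed=3, Feed=10]  = -13
Wear = -2*Speed + 1  [with Speed=3]  = -5
Defects = 2*Wear + 2*Feed - 2*Heat  [with Wear=-5, Feed=10, Heat=-13]  = 36
Scrap = min(Defects, Feed) + 3  [with Defects=36, Feed=10]  = 13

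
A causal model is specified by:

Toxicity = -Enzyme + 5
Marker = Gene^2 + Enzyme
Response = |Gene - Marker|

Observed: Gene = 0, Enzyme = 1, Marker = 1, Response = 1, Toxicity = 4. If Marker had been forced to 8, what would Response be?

8

The intervention breaks the incoming arrows to Marker: Marker = Gene^2 + Enzyme no longer applies, and Marker = 8.
Response = |Gene - Marker|  [with Gene=0, Marker=8]  = 8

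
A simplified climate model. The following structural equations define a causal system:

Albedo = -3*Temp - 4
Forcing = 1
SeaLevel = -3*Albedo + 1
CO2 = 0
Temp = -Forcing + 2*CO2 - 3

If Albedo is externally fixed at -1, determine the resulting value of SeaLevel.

Intervening sets Albedo = -1 and removes its equation (Albedo = -3*Temp - 4).
SeaLevel = -3*Albedo + 1  [with Albedo=-1]  = 4

4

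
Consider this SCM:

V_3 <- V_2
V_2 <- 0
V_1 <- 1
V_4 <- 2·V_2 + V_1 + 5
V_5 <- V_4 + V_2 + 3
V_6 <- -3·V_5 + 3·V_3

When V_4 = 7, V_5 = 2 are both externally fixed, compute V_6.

The joint intervention fixes V_4 = 7, V_5 = 2, removing each variable's own equation.
V_3 = V_2  [with V_2=0]  = 0
V_6 = -3·V_5 + 3·V_3  [with V_5=2, V_3=0]  = -6

-6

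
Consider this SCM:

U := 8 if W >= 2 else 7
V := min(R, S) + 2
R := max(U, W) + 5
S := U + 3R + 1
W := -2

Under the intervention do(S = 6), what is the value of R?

12

Under do(S=6), the mechanism S := U + 3R + 1 is discarded; S is fixed at 6.
Since R is not a descendant of the intervened variable, it is unaffected.
U = 8 if W >= 2 else 7  [with W=-2]  = 7
R = max(U, W) + 5  [with U=7, W=-2]  = 12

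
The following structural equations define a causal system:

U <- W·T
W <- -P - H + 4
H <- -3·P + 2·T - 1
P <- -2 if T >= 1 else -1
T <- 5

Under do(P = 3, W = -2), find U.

-10

Setting P = 3, W = -2 by intervention discards those variables' equations.
U = W·T  [with W=-2, T=5]  = -10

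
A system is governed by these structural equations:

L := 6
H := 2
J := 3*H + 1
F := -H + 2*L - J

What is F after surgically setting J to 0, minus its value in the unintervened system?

7

The intervention breaks the incoming arrows to J: J := 3*H + 1 no longer applies, and J = 0.
F = -H + 2*L - J  [with H=2, L=6, J=0]  = 10
Without intervention: J = 3*H + 1  [with H=2]  = 7; F = -H + 2*L - J  [with H=2, L=6, J=7]  = 3.
Change = 10 − 3 = 7.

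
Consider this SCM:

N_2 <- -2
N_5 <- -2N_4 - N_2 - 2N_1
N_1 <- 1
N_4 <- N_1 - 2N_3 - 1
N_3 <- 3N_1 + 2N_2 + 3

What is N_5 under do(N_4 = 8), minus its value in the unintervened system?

-24

Intervening sets N_4 = 8 and removes its equation (N_4 <- N_1 - 2N_3 - 1).
N_5 = -2N_4 - N_2 - 2N_1  [with N_4=8, N_2=-2, N_1=1]  = -16
Without intervention: N_3 = 3N_1 + 2N_2 + 3  [with N_1=1, N_2=-2]  = 2; N_4 = N_1 - 2N_3 - 1  [with N_1=1, N_3=2]  = -4; N_5 = -2N_4 - N_2 - 2N_1  [with N_4=-4, N_2=-2, N_1=1]  = 8.
Change = -16 − 8 = -24.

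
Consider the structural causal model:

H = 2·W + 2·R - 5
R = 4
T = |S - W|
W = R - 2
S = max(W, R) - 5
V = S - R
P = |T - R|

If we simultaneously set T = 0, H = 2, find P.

Setting T = 0, H = 2 by intervention discards those variables' equations.
P = |T - R|  [with T=0, R=4]  = 4

4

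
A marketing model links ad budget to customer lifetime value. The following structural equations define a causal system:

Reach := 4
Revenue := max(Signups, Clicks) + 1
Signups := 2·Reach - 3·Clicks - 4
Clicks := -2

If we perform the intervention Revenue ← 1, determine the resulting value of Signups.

Under do(Revenue=1), the mechanism Revenue := max(Signups, Clicks) + 1 is discarded; Revenue is fixed at 1.
Since Signups is not a descendant of the intervened variable, it is unaffected.
Signups = 2·Reach - 3·Clicks - 4  [with Reach=4, Clicks=-2]  = 10

10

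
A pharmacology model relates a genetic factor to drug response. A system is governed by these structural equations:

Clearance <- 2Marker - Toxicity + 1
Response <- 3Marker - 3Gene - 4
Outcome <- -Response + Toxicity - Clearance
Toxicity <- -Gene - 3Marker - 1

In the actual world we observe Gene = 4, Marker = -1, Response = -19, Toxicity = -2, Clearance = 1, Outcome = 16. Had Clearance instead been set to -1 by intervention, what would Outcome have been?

The intervention breaks the incoming arrows to Clearance: Clearance <- 2Marker - Toxicity + 1 no longer applies, and Clearance = -1.
Response = 3Marker - 3Gene - 4  [with Marker=-1, Gene=4]  = -19
Toxicity = -Gene - 3Marker - 1  [with Gene=4, Marker=-1]  = -2
Outcome = -Response + Toxicity - Clearance  [with Response=-19, Toxicity=-2, Clearance=-1]  = 18

18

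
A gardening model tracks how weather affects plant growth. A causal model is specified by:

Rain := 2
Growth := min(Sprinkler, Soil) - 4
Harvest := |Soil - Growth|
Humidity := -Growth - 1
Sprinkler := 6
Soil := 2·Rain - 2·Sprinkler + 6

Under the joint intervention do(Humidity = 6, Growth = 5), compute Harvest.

7

Setting Humidity = 6, Growth = 5 by intervention discards those variables' equations.
Soil = 2·Rain - 2·Sprinkler + 6  [with Rain=2, Sprinkler=6]  = -2
Harvest = |Soil - Growth|  [with Soil=-2, Growth=5]  = 7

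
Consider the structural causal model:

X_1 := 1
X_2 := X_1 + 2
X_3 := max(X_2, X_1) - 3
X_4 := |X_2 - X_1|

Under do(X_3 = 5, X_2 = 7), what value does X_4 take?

6

The joint intervention fixes X_3 = 5, X_2 = 7, removing each variable's own equation.
X_4 = |X_2 - X_1|  [with X_2=7, X_1=1]  = 6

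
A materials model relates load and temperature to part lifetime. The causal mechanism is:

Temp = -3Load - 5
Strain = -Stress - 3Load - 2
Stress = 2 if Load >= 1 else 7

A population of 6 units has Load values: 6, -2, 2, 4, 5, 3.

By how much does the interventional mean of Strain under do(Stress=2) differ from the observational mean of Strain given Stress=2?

The intervention sets Stress=2 in all 6 units regardless of Load. Recomputing Strain per unit gives -22, 2, -10, -16, -19, -13; average -13.
E[Strain|Stress=2] averages over only the 5 units with Stress=2 (Load = 6, 2, 4, 5, 3): Strain = -22, -10, -16, -19, -13, mean -16.
Difference = -13 − (-16) = 3.

3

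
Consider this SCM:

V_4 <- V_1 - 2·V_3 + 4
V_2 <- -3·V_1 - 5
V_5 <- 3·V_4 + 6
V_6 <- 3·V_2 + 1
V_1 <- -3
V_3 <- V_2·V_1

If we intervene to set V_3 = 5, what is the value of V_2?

4

Under do(V_3=5), the mechanism V_3 <- V_2·V_1 is discarded; V_3 is fixed at 5.
Since V_2 is not a descendant of the intervened variable, it is unaffected.
V_2 = -3·V_1 - 5  [with V_1=-3]  = 4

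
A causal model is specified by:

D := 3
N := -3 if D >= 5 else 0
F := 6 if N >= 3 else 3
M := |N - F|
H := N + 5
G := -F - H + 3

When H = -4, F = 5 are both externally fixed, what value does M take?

5

Under do(H = -4, F = 5), each intervened variable's structural equation is replaced by its fixed value.
N = -3 if D >= 5 else 0  [with D=3]  = 0
M = |N - F|  [with N=0, F=5]  = 5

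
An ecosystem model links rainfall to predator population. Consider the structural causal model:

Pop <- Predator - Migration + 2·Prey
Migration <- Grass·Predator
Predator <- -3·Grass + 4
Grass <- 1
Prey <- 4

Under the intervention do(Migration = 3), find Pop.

Intervening sets Migration = 3 and removes its equation (Migration <- Grass·Predator).
Predator = -3·Grass + 4  [with Grass=1]  = 1
Pop = Predator - Migration + 2·Prey  [with Predator=1, Migration=3, Prey=4]  = 6

6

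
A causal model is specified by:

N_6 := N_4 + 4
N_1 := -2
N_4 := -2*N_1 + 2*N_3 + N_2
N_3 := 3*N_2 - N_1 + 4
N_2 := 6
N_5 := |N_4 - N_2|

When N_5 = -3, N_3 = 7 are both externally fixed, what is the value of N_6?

The joint intervention fixes N_5 = -3, N_3 = 7, removing each variable's own equation.
N_4 = -2*N_1 + 2*N_3 + N_2  [with N_1=-2, N_3=7, N_2=6]  = 24
N_6 = N_4 + 4  [with N_4=24]  = 28

28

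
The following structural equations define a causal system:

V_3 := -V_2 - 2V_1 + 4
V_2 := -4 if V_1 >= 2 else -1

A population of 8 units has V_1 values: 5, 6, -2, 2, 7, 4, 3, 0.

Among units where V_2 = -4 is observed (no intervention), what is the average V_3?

Conditioning on V_2=-4 selects the 6 unit(s) with V_1 ∈ {5, 6, 2, 7, 4, 3}. Their V_3 values: -2, -4, 4, -6, 0, 2. Mean = -1.

-1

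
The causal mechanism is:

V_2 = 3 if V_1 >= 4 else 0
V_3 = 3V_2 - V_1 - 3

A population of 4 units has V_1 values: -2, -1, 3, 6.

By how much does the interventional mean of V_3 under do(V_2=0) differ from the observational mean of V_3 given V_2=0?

-1.5

The intervention sets V_2=0 in all 4 units regardless of V_1. Recomputing V_3 per unit gives -1, -2, -6, -9; average -4.5.
Conditioning on V_2=0 selects the 3 unit(s) with V_1 ∈ {-2, -1, 3}. Their V_3 values: -1, -2, -6. Mean = -3.
Difference = -4.5 − (-3) = -1.5.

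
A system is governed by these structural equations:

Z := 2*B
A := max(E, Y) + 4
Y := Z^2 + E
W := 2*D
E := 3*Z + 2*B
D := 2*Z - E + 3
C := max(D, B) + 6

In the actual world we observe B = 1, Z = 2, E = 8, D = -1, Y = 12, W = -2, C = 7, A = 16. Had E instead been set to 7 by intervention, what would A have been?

The intervention breaks the incoming arrows to E: E := 3*Z + 2*B no longer applies, and E = 7.
Z = 2*B  [with B=1]  = 2
Y = Z^2 + E  [with Z=2, E=7]  = 11
A = max(E, Y) + 4  [with E=7, Y=11]  = 15

15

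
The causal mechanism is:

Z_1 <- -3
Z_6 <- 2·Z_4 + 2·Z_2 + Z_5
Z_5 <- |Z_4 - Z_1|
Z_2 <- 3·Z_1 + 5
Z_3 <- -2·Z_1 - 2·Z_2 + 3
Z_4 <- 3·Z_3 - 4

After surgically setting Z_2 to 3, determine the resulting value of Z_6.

Under do(Z_2=3), the mechanism Z_2 <- 3·Z_1 + 5 is discarded; Z_2 is fixed at 3.
Z_3 = -2·Z_1 - 2·Z_2 + 3  [with Z_1=-3, Z_2=3]  = 3
Z_4 = 3·Z_3 - 4  [with Z_3=3]  = 5
Z_5 = |Z_4 - Z_1|  [with Z_4=5, Z_1=-3]  = 8
Z_6 = 2·Z_4 + 2·Z_2 + Z_5  [with Z_4=5, Z_2=3, Z_5=8]  = 24

24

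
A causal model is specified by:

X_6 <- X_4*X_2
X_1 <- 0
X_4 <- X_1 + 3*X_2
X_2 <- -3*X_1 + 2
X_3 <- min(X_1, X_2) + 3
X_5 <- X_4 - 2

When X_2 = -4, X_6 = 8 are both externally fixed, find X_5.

-14

Setting X_2 = -4, X_6 = 8 by intervention discards those variables' equations.
X_4 = X_1 + 3*X_2  [with X_1=0, X_2=-4]  = -12
X_5 = X_4 - 2  [with X_4=-12]  = -14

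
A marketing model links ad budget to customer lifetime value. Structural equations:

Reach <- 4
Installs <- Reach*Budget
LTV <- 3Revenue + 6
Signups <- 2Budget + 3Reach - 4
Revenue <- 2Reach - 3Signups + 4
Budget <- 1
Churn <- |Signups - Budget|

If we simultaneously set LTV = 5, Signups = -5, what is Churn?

6

Under do(LTV = 5, Signups = -5), each intervened variable's structural equation is replaced by its fixed value.
Churn = |Signups - Budget|  [with Signups=-5, Budget=1]  = 6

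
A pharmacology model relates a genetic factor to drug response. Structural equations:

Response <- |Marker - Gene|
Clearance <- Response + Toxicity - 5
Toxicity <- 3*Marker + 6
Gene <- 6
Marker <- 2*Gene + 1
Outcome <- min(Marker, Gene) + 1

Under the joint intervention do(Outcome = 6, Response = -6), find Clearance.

34

Under do(Outcome = 6, Response = -6), each intervened variable's structural equation is replaced by its fixed value.
Marker = 2*Gene + 1  [with Gene=6]  = 13
Toxicity = 3*Marker + 6  [with Marker=13]  = 45
Clearance = Response + Toxicity - 5  [with Response=-6, Toxicity=45]  = 34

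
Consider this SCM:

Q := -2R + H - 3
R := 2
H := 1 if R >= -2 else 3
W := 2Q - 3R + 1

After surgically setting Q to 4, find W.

3

The intervention breaks the incoming arrows to Q: Q := -2R + H - 3 no longer applies, and Q = 4.
W = 2Q - 3R + 1  [with Q=4, R=2]  = 3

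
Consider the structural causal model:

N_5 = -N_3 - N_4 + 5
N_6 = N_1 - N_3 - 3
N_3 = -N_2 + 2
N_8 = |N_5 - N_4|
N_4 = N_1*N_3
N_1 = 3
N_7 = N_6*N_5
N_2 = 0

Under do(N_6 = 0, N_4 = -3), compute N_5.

6

Setting N_6 = 0, N_4 = -3 by intervention discards those variables' equations.
N_3 = -N_2 + 2  [with N_2=0]  = 2
N_5 = -N_3 - N_4 + 5  [with N_3=2, N_4=-3]  = 6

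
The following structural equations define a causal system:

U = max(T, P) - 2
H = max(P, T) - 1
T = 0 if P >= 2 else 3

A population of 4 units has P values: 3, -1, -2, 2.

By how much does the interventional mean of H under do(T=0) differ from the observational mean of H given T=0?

-1.25

The intervention sets T=0 in all 4 units regardless of P. Recomputing H per unit gives 2, -1, -1, 1; average 0.25.
Conditioning on T=0 selects the 2 unit(s) with P ∈ {3, 2}. Their H values: 2, 1. Mean = 1.5.
Difference = 0.25 − 1.5 = -1.25.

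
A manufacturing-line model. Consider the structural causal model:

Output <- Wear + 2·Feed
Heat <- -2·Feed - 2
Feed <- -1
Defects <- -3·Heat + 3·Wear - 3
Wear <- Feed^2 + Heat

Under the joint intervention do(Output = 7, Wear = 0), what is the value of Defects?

-3

Under do(Output = 7, Wear = 0), each intervened variable's structural equation is replaced by its fixed value.
Heat = -2·Feed - 2  [with Feed=-1]  = 0
Defects = -3·Heat + 3·Wear - 3  [with Heat=0, Wear=0]  = -3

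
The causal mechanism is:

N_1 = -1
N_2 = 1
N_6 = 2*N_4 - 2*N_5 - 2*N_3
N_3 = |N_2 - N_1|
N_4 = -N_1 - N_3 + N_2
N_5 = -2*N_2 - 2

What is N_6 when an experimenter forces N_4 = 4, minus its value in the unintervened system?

8

Under do(N_4=4), the mechanism N_4 = -N_1 - N_3 + N_2 is discarded; N_4 is fixed at 4.
N_3 = |N_2 - N_1|  [with N_2=1, N_1=-1]  = 2
N_5 = -2*N_2 - 2  [with N_2=1]  = -4
N_6 = 2*N_4 - 2*N_5 - 2*N_3  [with N_4=4, N_5=-4, N_3=2]  = 12
Without intervention: N_3 = |N_2 - N_1|  [with N_2=1, N_1=-1]  = 2; N_4 = -N_1 - N_3 + N_2  [with N_1=-1, N_3=2, N_2=1]  = 0; N_5 = -2*N_2 - 2  [with N_2=1]  = -4; N_6 = 2*N_4 - 2*N_5 - 2*N_3  [with N_4=0, N_5=-4, N_3=2]  = 4.
Change = 12 − 4 = 8.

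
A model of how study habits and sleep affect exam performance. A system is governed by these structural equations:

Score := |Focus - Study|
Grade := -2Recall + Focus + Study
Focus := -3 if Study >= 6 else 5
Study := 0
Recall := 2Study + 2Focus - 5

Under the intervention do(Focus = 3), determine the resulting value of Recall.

Under do(Focus=3), the mechanism Focus := -3 if Study >= 6 else 5 is discarded; Focus is fixed at 3.
Recall = 2Study + 2Focus - 5  [with Study=0, Focus=3]  = 1

1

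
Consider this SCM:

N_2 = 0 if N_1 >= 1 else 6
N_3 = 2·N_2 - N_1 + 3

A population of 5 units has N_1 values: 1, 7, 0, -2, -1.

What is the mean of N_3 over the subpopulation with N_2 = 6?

16

E[N_3|N_2=6] averages over only the 3 units with N_2=6 (N_1 = 0, -2, -1): N_3 = 15, 17, 16, mean 16.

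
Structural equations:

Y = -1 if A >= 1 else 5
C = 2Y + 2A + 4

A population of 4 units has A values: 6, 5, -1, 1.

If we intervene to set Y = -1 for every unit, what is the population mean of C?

7.5

Every unit gets Y=-1 under the intervention. C values become 14, 12, 0, 4; E[C|do(Y=-1)] = 7.5.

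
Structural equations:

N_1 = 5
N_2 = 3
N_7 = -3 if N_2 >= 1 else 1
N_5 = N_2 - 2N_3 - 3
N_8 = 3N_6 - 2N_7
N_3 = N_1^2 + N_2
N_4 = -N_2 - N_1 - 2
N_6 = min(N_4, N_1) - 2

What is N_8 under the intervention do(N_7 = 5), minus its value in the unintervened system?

do(N_7=5) replaces the equation N_7 = -3 if N_2 >= 1 else 1 with the constant N_7 = 5.
N_4 = -N_2 - N_1 - 2  [with N_2=3, N_1=5]  = -10
N_6 = min(N_4, N_1) - 2  [with N_4=-10, N_1=5]  = -12
N_8 = 3N_6 - 2N_7  [with N_6=-12, N_7=5]  = -46
Without intervention: N_4 = -N_2 - N_1 - 2  [with N_2=3, N_1=5]  = -10; N_6 = min(N_4, N_1) - 2  [with N_4=-10, N_1=5]  = -12; N_7 = -3 if N_2 >= 1 else 1  [with N_2=3]  = -3; N_8 = 3N_6 - 2N_7  [with N_6=-12, N_7=-3]  = -30.
Change = -46 − (-30) = -16.

-16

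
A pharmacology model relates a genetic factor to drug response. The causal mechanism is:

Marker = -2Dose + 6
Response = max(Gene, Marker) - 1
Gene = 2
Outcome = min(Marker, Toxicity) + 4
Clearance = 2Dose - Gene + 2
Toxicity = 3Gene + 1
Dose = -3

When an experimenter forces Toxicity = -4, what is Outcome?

0

Under do(Toxicity=-4), the mechanism Toxicity = 3Gene + 1 is discarded; Toxicity is fixed at -4.
Marker = -2Dose + 6  [with Dose=-3]  = 12
Outcome = min(Marker, Toxicity) + 4  [with Marker=12, Toxicity=-4]  = 0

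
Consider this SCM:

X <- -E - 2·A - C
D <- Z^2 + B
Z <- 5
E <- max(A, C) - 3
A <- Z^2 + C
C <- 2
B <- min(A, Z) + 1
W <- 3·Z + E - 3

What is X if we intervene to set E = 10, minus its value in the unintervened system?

Under do(E=10), the mechanism E <- max(A, C) - 3 is discarded; E is fixed at 10.
A = Z^2 + C  [with Z=5, C=2]  = 27
X = -E - 2·A - C  [with E=10, A=27, C=2]  = -66
Without intervention: A = Z^2 + C  [with Z=5, C=2]  = 27; E = max(A, C) - 3  [with A=27, C=2]  = 24; X = -E - 2·A - C  [with E=24, A=27, C=2]  = -80.
Change = -66 − (-80) = 14.

14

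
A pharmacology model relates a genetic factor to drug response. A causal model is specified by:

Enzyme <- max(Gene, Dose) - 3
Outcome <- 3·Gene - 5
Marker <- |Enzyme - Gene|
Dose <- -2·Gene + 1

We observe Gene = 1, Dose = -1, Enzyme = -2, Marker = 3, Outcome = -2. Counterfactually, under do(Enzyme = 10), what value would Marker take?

The intervention breaks the incoming arrows to Enzyme: Enzyme <- max(Gene, Dose) - 3 no longer applies, and Enzyme = 10.
Marker = |Enzyme - Gene|  [with Enzyme=10, Gene=1]  = 9

9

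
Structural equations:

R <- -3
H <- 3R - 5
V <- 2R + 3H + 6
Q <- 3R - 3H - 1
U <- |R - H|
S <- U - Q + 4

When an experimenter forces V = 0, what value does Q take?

The intervention breaks the incoming arrows to V: V <- 2R + 3H + 6 no longer applies, and V = 0.
Q is not downstream of the intervention, so its value is determined by the original equations.
H = 3R - 5  [with R=-3]  = -14
Q = 3R - 3H - 1  [with R=-3, H=-14]  = 32

32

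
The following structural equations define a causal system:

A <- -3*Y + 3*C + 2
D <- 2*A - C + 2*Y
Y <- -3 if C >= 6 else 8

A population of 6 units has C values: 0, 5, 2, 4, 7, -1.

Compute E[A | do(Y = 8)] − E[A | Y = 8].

The intervention sets Y=8 in all 6 units regardless of C. Recomputing A per unit gives -22, -7, -16, -10, -1, -25; average -13.5.
E[A|Y=8] averages over only the 5 units with Y=8 (C = 0, 5, 2, 4, -1): A = -22, -7, -16, -10, -25, mean -16.
Difference = -13.5 − (-16) = 2.5.

2.5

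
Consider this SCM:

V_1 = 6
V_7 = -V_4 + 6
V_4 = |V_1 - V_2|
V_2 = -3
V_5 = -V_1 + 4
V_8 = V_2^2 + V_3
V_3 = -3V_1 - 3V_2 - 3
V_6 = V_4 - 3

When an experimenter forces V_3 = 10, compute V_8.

The intervention breaks the incoming arrows to V_3: V_3 = -3V_1 - 3V_2 - 3 no longer applies, and V_3 = 10.
V_8 = V_2^2 + V_3  [with V_2=-3, V_3=10]  = 19

19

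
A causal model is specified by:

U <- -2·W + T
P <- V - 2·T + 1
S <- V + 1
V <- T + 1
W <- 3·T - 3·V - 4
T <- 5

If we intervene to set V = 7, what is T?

Under do(V=7), the mechanism V <- T + 1 is discarded; V is fixed at 7.
T is not downstream of the intervention, so its value is determined by the original equations.

5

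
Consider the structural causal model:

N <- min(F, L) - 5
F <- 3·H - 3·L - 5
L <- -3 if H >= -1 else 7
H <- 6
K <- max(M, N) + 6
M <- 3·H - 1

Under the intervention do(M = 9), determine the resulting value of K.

15

The intervention breaks the incoming arrows to M: M <- 3·H - 1 no longer applies, and M = 9.
L = -3 if H >= -1 else 7  [with H=6]  = -3
F = 3·H - 3·L - 5  [with H=6, L=-3]  = 22
N = min(F, L) - 5  [with F=22, L=-3]  = -8
K = max(M, N) + 6  [with M=9, N=-8]  = 15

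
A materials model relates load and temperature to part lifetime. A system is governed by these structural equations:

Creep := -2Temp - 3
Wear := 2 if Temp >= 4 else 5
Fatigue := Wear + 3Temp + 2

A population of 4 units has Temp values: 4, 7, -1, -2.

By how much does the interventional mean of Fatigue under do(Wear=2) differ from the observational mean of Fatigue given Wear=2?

-10.5

Under do(Wear=2), Wear's equation is replaced by Wear=2 for every unit. Per-unit Fatigue: 16, 25, 1, -2. Mean = 10.
Observing Wear=2 restricts to units where Wear's equation naturally yields 2: Temp ∈ {4, 7}. In that subpopulation Fatigue = 16, 25, mean 20.5.
Difference = 10 − 20.5 = -10.5.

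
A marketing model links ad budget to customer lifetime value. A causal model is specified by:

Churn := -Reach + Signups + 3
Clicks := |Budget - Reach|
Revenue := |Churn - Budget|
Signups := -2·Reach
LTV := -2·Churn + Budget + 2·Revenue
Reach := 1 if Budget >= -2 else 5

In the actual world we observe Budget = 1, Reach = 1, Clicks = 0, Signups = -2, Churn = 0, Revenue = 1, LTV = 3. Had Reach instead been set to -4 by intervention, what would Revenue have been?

14

Under do(Reach=-4), the mechanism Reach := 1 if Budget >= -2 else 5 is discarded; Reach is fixed at -4.
Signups = -2·Reach  [with Reach=-4]  = 8
Churn = -Reach + Signups + 3  [with Reach=-4, Signups=8]  = 15
Revenue = |Churn - Budget|  [with Churn=15, Budget=1]  = 14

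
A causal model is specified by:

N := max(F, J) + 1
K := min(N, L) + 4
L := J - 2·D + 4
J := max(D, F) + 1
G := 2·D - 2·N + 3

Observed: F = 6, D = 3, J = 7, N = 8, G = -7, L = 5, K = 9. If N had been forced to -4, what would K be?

The intervention breaks the incoming arrows to N: N := max(F, J) + 1 no longer applies, and N = -4.
J = max(D, F) + 1  [with D=3, F=6]  = 7
L = J - 2·D + 4  [with J=7, D=3]  = 5
K = min(N, L) + 4  [with N=-4, L=5]  = 0

0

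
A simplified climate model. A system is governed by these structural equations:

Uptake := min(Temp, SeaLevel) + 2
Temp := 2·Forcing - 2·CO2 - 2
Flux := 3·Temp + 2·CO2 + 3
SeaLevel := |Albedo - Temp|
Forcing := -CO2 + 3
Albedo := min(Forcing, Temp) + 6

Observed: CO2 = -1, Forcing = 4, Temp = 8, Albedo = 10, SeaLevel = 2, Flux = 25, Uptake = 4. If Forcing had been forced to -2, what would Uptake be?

Under do(Forcing=-2), the mechanism Forcing := -CO2 + 3 is discarded; Forcing is fixed at -2.
Temp = 2·Forcing - 2·CO2 - 2  [with Forcing=-2, CO2=-1]  = -4
Albedo = min(Forcing, Temp) + 6  [with Forcing=-2, Temp=-4]  = 2
SeaLevel = |Albedo - Temp|  [with Albedo=2, Temp=-4]  = 6
Uptake = min(Temp, SeaLevel) + 2  [with Temp=-4, SeaLevel=6]  = -2

-2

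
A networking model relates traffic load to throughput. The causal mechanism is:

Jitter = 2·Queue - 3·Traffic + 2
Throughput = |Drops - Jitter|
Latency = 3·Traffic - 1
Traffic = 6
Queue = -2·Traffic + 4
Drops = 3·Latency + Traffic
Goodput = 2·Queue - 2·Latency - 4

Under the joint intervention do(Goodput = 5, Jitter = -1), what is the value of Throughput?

58

Setting Goodput = 5, Jitter = -1 by intervention discards those variables' equations.
Latency = 3·Traffic - 1  [with Traffic=6]  = 17
Drops = 3·Latency + Traffic  [with Latency=17, Traffic=6]  = 57
Throughput = |Drops - Jitter|  [with Drops=57, Jitter=-1]  = 58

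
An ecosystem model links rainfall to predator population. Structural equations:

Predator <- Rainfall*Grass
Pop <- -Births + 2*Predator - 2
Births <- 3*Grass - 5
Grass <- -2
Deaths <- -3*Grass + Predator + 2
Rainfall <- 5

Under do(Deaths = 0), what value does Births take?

The intervention breaks the incoming arrows to Deaths: Deaths <- -3*Grass + Predator + 2 no longer applies, and Deaths = 0.
Since Births is not a descendant of the intervened variable, it is unaffected.
Births = 3*Grass - 5  [with Grass=-2]  = -11

-11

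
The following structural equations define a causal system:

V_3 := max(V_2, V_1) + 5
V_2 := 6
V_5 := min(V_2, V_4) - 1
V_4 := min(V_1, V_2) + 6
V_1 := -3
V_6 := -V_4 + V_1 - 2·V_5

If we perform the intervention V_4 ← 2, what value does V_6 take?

-7

Under do(V_4=2), the mechanism V_4 := min(V_1, V_2) + 6 is discarded; V_4 is fixed at 2.
V_5 = min(V_2, V_4) - 1  [with V_2=6, V_4=2]  = 1
V_6 = -V_4 + V_1 - 2·V_5  [with V_4=2, V_1=-3, V_5=1]  = -7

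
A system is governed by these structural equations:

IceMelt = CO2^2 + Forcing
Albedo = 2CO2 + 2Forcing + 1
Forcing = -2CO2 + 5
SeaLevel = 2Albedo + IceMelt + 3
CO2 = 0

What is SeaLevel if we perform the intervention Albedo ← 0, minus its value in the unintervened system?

Intervening sets Albedo = 0 and removes its equation (Albedo = 2CO2 + 2Forcing + 1).
Forcing = -2CO2 + 5  [with CO2=0]  = 5
IceMelt = CO2^2 + Forcing  [with CO2=0, Forcing=5]  = 5
SeaLevel = 2Albedo + IceMelt + 3  [with Albedo=0, IceMelt=5]  = 8
Without intervention: Forcing = -2CO2 + 5  [with CO2=0]  = 5; IceMelt = CO2^2 + Forcing  [with CO2=0, Forcing=5]  = 5; Albedo = 2CO2 + 2Forcing + 1  [with CO2=0, Forcing=5]  = 11; SeaLevel = 2Albedo + IceMelt + 3  [with Albedo=11, IceMelt=5]  = 30.
Change = 8 − 30 = -22.

-22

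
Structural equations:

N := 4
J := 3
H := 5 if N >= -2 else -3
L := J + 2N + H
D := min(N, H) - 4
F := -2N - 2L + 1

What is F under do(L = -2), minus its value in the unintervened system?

36

Under do(L=-2), the mechanism L := J + 2N + H is discarded; L is fixed at -2.
F = -2N - 2L + 1  [with N=4, L=-2]  = -3
Without intervention: H = 5 if N >= -2 else -3  [with N=4]  = 5; L = J + 2N + H  [with J=3, N=4, H=5]  = 16; F = -2N - 2L + 1  [with N=4, L=16]  = -39.
Change = -3 − (-39) = 36.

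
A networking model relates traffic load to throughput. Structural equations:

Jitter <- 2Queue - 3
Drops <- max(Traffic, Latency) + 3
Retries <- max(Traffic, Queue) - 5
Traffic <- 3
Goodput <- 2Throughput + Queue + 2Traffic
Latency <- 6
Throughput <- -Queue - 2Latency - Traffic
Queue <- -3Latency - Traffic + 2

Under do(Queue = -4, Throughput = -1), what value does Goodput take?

0

Under do(Queue = -4, Throughput = -1), each intervened variable's structural equation is replaced by its fixed value.
Goodput = 2Throughput + Queue + 2Traffic  [with Throughput=-1, Queue=-4, Traffic=3]  = 0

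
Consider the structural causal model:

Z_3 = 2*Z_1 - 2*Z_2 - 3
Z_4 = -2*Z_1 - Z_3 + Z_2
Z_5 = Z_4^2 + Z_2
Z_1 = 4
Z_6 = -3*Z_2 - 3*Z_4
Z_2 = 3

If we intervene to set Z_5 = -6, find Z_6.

The intervention breaks the incoming arrows to Z_5: Z_5 = Z_4^2 + Z_2 no longer applies, and Z_5 = -6.
Since Z_6 is not a descendant of the intervened variable, it is unaffected.
Z_3 = 2*Z_1 - 2*Z_2 - 3  [with Z_1=4, Z_2=3]  = -1
Z_4 = -2*Z_1 - Z_3 + Z_2  [with Z_1=4, Z_3=-1, Z_2=3]  = -4
Z_6 = -3*Z_2 - 3*Z_4  [with Z_2=3, Z_4=-4]  = 3

3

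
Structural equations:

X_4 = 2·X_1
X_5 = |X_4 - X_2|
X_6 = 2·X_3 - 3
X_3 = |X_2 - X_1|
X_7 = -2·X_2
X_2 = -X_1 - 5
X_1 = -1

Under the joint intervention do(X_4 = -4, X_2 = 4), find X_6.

The joint intervention fixes X_4 = -4, X_2 = 4, removing each variable's own equation.
X_3 = |X_2 - X_1|  [with X_2=4, X_1=-1]  = 5
X_6 = 2·X_3 - 3  [with X_3=5]  = 7

7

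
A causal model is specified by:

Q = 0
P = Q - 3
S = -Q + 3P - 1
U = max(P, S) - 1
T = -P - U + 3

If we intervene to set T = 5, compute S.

do(T=5) replaces the equation T = -P - U + 3 with the constant T = 5.
S is not downstream of the intervention, so its value is determined by the original equations.
P = Q - 3  [with Q=0]  = -3
S = -Q + 3P - 1  [with Q=0, P=-3]  = -10

-10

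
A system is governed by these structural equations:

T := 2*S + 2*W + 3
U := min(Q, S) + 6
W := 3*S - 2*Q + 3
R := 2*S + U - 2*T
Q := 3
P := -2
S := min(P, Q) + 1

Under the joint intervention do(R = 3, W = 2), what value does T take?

5

Under do(R = 3, W = 2), each intervened variable's structural equation is replaced by its fixed value.
S = min(P, Q) + 1  [with P=-2, Q=3]  = -1
T = 2*S + 2*W + 3  [with S=-1, W=2]  = 5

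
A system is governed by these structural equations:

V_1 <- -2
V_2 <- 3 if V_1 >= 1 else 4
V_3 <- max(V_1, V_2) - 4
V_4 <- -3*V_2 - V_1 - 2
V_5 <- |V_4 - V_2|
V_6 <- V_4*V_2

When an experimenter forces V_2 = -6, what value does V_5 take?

do(V_2=-6) replaces the equation V_2 <- 3 if V_1 >= 1 else 4 with the constant V_2 = -6.
V_4 = -3*V_2 - V_1 - 2  [with V_2=-6, V_1=-2]  = 18
V_5 = |V_4 - V_2|  [with V_4=18, V_2=-6]  = 24

24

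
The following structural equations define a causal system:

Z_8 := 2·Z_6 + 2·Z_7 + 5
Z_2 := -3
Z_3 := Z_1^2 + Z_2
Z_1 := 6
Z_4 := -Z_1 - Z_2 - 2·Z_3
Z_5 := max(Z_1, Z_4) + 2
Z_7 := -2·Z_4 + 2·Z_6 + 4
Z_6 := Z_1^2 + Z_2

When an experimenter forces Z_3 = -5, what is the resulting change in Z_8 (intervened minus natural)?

-304

The intervention breaks the incoming arrows to Z_3: Z_3 := Z_1^2 + Z_2 no longer applies, and Z_3 = -5.
Z_4 = -Z_1 - Z_2 - 2·Z_3  [with Z_1=6, Z_2=-3, Z_3=-5]  = 7
Z_6 = Z_1^2 + Z_2  [with Z_1=6, Z_2=-3]  = 33
Z_7 = -2·Z_4 + 2·Z_6 + 4  [with Z_4=7, Z_6=33]  = 56
Z_8 = 2·Z_6 + 2·Z_7 + 5  [with Z_6=33, Z_7=56]  = 183
Without intervention: Z_3 = Z_1^2 + Z_2  [with Z_1=6, Z_2=-3]  = 33; Z_4 = -Z_1 - Z_2 - 2·Z_3  [with Z_1=6, Z_2=-3, Z_3=33]  = -69; Z_6 = Z_1^2 + Z_2  [with Z_1=6, Z_2=-3]  = 33; Z_7 = -2·Z_4 + 2·Z_6 + 4  [with Z_4=-69, Z_6=33]  = 208; Z_8 = 2·Z_6 + 2·Z_7 + 5  [with Z_6=33, Z_7=208]  = 487.
Change = 183 − 487 = -304.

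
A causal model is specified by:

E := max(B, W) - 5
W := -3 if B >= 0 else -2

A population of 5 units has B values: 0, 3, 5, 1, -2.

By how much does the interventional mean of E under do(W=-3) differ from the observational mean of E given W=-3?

-0.85

The intervention sets W=-3 in all 5 units regardless of B. Recomputing E per unit gives -5, -2, 0, -4, -7; average -3.6.
Conditioning on W=-3 selects the 4 unit(s) with B ∈ {0, 3, 5, 1}. Their E values: -5, -2, 0, -4. Mean = -2.75.
Difference = -3.6 − (-2.75) = -0.85.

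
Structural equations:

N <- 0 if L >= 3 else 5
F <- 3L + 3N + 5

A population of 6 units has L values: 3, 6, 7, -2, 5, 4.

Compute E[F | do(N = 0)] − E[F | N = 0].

The intervention sets N=0 in all 6 units regardless of L. Recomputing F per unit gives 14, 23, 26, -1, 20, 17; average 16.5.
E[F|N=0] averages over only the 5 units with N=0 (L = 3, 6, 7, 5, 4): F = 14, 23, 26, 20, 17, mean 20.
Difference = 16.5 − 20 = -3.5.

-3.5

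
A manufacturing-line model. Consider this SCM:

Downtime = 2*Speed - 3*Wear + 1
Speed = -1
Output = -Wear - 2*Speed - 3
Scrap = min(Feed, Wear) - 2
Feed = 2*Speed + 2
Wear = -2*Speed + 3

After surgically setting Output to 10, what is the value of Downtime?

The intervention breaks the incoming arrows to Output: Output = -Wear - 2*Speed - 3 no longer applies, and Output = 10.
Since Downtime is not a descendant of the intervened variable, it is unaffected.
Wear = -2*Speed + 3  [with Speed=-1]  = 5
Downtime = 2*Speed - 3*Wear + 1  [with Speed=-1, Wear=5]  = -16

-16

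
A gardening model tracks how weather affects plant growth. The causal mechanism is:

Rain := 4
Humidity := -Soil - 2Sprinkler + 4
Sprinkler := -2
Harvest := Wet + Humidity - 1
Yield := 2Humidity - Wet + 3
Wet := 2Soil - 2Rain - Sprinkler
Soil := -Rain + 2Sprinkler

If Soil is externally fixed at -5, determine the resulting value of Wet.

The intervention breaks the incoming arrows to Soil: Soil := -Rain + 2Sprinkler no longer applies, and Soil = -5.
Wet = 2Soil - 2Rain - Sprinkler  [with Soil=-5, Rain=4, Sprinkler=-2]  = -16

-16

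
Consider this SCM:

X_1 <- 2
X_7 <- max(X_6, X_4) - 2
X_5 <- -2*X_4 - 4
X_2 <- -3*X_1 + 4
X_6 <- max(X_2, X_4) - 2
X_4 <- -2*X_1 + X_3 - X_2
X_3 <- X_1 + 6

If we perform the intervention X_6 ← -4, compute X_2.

do(X_6=-4) replaces the equation X_6 <- max(X_2, X_4) - 2 with the constant X_6 = -4.
X_2 is not downstream of the intervention, so its value is determined by the original equations.
X_2 = -3*X_1 + 4  [with X_1=2]  = -2

-2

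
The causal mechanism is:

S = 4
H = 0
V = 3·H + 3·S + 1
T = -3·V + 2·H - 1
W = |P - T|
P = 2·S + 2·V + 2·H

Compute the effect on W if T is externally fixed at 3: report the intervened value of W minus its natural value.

The intervention breaks the incoming arrows to T: T = -3·V + 2·H - 1 no longer applies, and T = 3.
V = 3·H + 3·S + 1  [with H=0, S=4]  = 13
P = 2·S + 2·V + 2·H  [with S=4, V=13, H=0]  = 34
W = |P - T|  [with P=34, T=3]  = 31
Without intervention: V = 3·H + 3·S + 1  [with H=0, S=4]  = 13; P = 2·S + 2·V + 2·H  [with S=4, V=13, H=0]  = 34; T = -3·V + 2·H - 1  [with V=13, H=0]  = -40; W = |P - T|  [with P=34, T=-40]  = 74.
Change = 31 − 74 = -43.

-43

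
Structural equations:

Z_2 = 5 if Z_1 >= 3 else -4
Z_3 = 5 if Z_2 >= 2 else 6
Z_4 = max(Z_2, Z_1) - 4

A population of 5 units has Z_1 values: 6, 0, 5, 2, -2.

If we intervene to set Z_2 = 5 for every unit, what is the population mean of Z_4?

1.2

do(Z_2=5) breaks Z_2's dependence on Z_1. With Z_2=5 fixed, Z_4 across the units is 2, 1, 1, 1, 1, mean 1.2.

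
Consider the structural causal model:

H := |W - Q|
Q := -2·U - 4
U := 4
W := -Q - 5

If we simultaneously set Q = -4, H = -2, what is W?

The joint intervention fixes Q = -4, H = -2, removing each variable's own equation.
W = -Q - 5  [with Q=-4]  = -1

-1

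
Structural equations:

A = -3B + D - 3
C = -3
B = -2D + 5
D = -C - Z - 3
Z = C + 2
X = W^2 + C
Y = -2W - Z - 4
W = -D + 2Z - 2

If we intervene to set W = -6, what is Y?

9

The intervention breaks the incoming arrows to W: W = -D + 2Z - 2 no longer applies, and W = -6.
Z = C + 2  [with C=-3]  = -1
Y = -2W - Z - 4  [with W=-6, Z=-1]  = 9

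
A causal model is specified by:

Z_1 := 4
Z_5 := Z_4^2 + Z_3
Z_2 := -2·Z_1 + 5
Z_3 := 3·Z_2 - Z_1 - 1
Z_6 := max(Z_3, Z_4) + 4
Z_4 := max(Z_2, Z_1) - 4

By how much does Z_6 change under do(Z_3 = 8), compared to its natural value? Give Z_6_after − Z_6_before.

8

The intervention breaks the incoming arrows to Z_3: Z_3 := 3·Z_2 - Z_1 - 1 no longer applies, and Z_3 = 8.
Z_2 = -2·Z_1 + 5  [with Z_1=4]  = -3
Z_4 = max(Z_2, Z_1) - 4  [with Z_2=-3, Z_1=4]  = 0
Z_6 = max(Z_3, Z_4) + 4  [with Z_3=8, Z_4=0]  = 12
Without intervention: Z_2 = -2·Z_1 + 5  [with Z_1=4]  = -3; Z_3 = 3·Z_2 - Z_1 - 1  [with Z_2=-3, Z_1=4]  = -14; Z_4 = max(Z_2, Z_1) - 4  [with Z_2=-3, Z_1=4]  = 0; Z_6 = max(Z_3, Z_4) + 4  [with Z_3=-14, Z_4=0]  = 4.
Change = 12 − 4 = 8.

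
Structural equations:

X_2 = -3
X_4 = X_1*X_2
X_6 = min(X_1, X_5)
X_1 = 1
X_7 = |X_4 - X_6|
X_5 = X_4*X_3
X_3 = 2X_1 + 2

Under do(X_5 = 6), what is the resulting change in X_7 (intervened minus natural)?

-5

Under do(X_5=6), the mechanism X_5 = X_4*X_3 is discarded; X_5 is fixed at 6.
X_4 = X_1*X_2  [with X_1=1, X_2=-3]  = -3
X_6 = min(X_1, X_5)  [with X_1=1, X_5=6]  = 1
X_7 = |X_4 - X_6|  [with X_4=-3, X_6=1]  = 4
Without intervention: X_3 = 2X_1 + 2  [with X_1=1]  = 4; X_4 = X_1*X_2  [with X_1=1, X_2=-3]  = -3; X_5 = X_4*X_3  [with X_4=-3, X_3=4]  = -12; X_6 = min(X_1, X_5)  [with X_1=1, X_5=-12]  = -12; X_7 = |X_4 - X_6|  [with X_4=-3, X_6=-12]  = 9.
Change = 4 − 9 = -5.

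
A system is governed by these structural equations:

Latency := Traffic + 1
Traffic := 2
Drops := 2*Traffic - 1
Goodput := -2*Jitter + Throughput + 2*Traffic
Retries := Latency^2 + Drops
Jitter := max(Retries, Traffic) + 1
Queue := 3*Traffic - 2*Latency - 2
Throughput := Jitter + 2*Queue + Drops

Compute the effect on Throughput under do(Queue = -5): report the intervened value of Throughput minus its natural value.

-6

The intervention breaks the incoming arrows to Queue: Queue := 3*Traffic - 2*Latency - 2 no longer applies, and Queue = -5.
Latency = Traffic + 1  [with Traffic=2]  = 3
Drops = 2*Traffic - 1  [with Traffic=2]  = 3
Retries = Latency^2 + Drops  [with Latency=3, Drops=3]  = 12
Jitter = max(Retries, Traffic) + 1  [with Retries=12, Traffic=2]  = 13
Throughput = Jitter + 2*Queue + Drops  [with Jitter=13, Queue=-5, Drops=3]  = 6
Without intervention: Latency = Traffic + 1  [with Traffic=2]  = 3; Queue = 3*Traffic - 2*Latency - 2  [with Traffic=2, Latency=3]  = -2; Drops = 2*Traffic - 1  [with Traffic=2]  = 3; Retries = Latency^2 + Drops  [with Latency=3, Drops=3]  = 12; Jitter = max(Retries, Traffic) + 1  [with Retries=12, Traffic=2]  = 13; Throughput = Jitter + 2*Queue + Drops  [with Jitter=13, Queue=-2, Drops=3]  = 12.
Change = 6 − 12 = -6.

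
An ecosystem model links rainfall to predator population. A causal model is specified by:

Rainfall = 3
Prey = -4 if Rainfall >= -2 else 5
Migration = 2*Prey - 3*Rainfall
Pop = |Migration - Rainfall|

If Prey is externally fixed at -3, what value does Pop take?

Under do(Prey=-3), the mechanism Prey = -4 if Rainfall >= -2 else 5 is discarded; Prey is fixed at -3.
Migration = 2*Prey - 3*Rainfall  [with Prey=-3, Rainfall=3]  = -15
Pop = |Migration - Rainfall|  [with Migration=-15, Rainfall=3]  = 18

18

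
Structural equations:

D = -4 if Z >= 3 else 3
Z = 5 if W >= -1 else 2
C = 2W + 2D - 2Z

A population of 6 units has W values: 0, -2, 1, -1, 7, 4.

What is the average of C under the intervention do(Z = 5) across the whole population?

do(Z=5) breaks Z's dependence on W. With Z=5 fixed, C across the units is -18, -22, -16, -20, -4, -10, mean -15.

-15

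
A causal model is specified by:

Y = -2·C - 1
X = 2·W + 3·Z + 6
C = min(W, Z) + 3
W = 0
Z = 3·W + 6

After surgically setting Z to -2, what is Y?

do(Z=-2) replaces the equation Z = 3·W + 6 with the constant Z = -2.
C = min(W, Z) + 3  [with W=0, Z=-2]  = 1
Y = -2·C - 1  [with C=1]  = -3

-3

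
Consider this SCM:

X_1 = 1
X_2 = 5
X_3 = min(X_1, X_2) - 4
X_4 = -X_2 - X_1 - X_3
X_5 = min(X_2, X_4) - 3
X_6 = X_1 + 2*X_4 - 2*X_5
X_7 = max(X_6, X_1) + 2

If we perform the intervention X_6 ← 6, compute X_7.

8

Intervening sets X_6 = 6 and removes its equation (X_6 = X_1 + 2*X_4 - 2*X_5).
X_7 = max(X_6, X_1) + 2  [with X_6=6, X_1=1]  = 8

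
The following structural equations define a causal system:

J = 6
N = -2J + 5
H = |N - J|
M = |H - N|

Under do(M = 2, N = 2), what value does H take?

Setting M = 2, N = 2 by intervention discards those variables' equations.
H = |N - J|  [with N=2, J=6]  = 4

4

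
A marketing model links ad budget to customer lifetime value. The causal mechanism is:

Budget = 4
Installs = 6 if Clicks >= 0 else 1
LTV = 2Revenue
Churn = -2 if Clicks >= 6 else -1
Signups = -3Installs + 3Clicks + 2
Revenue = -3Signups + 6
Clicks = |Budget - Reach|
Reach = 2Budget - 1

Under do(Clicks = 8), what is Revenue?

-18

The intervention breaks the incoming arrows to Clicks: Clicks = |Budget - Reach| no longer applies, and Clicks = 8.
Installs = 6 if Clicks >= 0 else 1  [with Clicks=8]  = 6
Signups = -3Installs + 3Clicks + 2  [with Installs=6, Clicks=8]  = 8
Revenue = -3Signups + 6  [with Signups=8]  = -18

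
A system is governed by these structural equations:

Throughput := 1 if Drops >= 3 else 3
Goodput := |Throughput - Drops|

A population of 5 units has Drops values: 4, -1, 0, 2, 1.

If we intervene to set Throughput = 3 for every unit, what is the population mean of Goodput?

Under do(Throughput=3), Throughput's equation is replaced by Throughput=3 for every unit. Per-unit Goodput: 1, 4, 3, 1, 2. Mean = 2.2.

2.2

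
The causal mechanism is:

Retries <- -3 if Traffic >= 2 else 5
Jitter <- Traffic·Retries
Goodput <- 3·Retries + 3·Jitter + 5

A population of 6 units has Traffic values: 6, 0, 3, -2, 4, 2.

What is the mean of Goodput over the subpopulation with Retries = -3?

Conditioning on Retries=-3 selects the 4 unit(s) with Traffic ∈ {6, 3, 4, 2}. Their Goodput values: -58, -31, -40, -22. Mean = -37.75.

-37.75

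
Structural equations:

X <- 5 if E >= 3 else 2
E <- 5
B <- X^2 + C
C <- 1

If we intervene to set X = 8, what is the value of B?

The intervention breaks the incoming arrows to X: X <- 5 if E >= 3 else 2 no longer applies, and X = 8.
B = X^2 + C  [with X=8, C=1]  = 65

65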